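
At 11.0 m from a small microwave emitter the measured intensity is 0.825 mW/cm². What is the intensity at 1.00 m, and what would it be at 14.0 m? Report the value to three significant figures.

99.8 mW/cm²; 0.509 mW/cm²

Using I₁d₁² = I₂d₂²,
At 1.00 m: 0.825 × (11.0/1.00)² = 0.825 × 121.0 = 99.82 mW/cm²
At 14.0 m: (1.00/14.0)² = 0.005102, so 99.82 × 0.005102 = 0.5093 mW/cm².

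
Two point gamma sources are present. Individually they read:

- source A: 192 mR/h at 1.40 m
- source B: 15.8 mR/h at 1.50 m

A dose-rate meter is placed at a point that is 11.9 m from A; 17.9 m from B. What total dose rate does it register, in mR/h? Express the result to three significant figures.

Each source contributes Iᵢ·(dᵢ/rᵢ)²; contributions add.
A: 192 × (1.40/11.9)² = 2.657 mR/h
B: 15.8 × (1.50/17.9)² = 0.1110 mR/h
Total = 2.657 + 0.1110 = 2.768 mR/h.

2.77 mR/h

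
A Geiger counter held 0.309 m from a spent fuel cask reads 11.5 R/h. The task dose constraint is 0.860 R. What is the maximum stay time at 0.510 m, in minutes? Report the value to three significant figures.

Applying the 1/r² law, rate at 0.510 m:
11.5 × (0.309/0.510)² = 11.5 × 0.3671 = 4.222 R/h.
Stay time = 0.860 R ÷ 4.222 R/h = 0.2037 h = 12.22 min.

12.2 min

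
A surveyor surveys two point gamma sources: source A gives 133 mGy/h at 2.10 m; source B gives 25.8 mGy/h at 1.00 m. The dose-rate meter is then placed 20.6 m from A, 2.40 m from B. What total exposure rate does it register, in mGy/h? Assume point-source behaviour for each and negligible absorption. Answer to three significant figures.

By superposition, sum each source's inverse-square contribution:
A: 133 × (2.10/20.6)² = 1.382 mGy/h
B: 25.8 × (1.00/2.40)² = 4.479 mGy/h
Total = 1.382 + 4.479 = 5.861 mGy/h.

5.86 mGy/h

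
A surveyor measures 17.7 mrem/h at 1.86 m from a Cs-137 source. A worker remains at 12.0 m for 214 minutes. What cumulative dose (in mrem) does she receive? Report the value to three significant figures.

1.52 mrem

By the inverse-square law, rate at 12.0 m:
(1.86/12.0)² = 0.02403, so 17.7 × 0.02403 = 0.4253 mrem/h.
Dose = rate × time = 0.4253 mrem/h × 3.567 h = 1.517 mrem.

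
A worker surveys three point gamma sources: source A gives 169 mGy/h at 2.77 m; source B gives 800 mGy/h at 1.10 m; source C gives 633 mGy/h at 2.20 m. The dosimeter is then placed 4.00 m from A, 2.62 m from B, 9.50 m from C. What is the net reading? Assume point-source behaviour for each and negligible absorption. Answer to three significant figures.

256 mGy/h

Each source contributes Iᵢ·(dᵢ/rᵢ)²; contributions add.
A: 169 × (2.77/4.00)² = 81.05 mGy/h
B: 800 × (1.10/2.62)² = 141.0 mGy/h
C: 633 × (2.20/9.50)² = 33.95 mGy/h
Total = 81.05 + 141.0 + 33.95 = 256.0 mGy/h.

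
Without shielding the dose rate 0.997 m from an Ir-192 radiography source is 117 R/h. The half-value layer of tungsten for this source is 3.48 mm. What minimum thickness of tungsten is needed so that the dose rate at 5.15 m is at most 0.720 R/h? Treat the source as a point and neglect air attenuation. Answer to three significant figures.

At 5.15 m, distance alone gives (0.997/5.15)² = 0.03748, so 117 × 0.03748 = 4.385 R/h.
Further attenuation needed: 4.385/0.720 = 6.090.
n = log₂(6.090) = 2.606 half-value layers.
Thickness = 2.606 × 3.48 mm = 9.069 mm.

9.07 mm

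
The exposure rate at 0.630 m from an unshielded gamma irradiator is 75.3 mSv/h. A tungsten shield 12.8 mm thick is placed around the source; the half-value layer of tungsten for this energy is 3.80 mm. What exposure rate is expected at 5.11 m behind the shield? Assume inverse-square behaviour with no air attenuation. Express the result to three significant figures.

0.111 mSv/h

Distance alone: (0.630/5.11)² = 0.01520, so 75.3 × 0.01520 = 1.145 mSv/h.
Shield: 12.8/3.80 = 3.368 half-value layers → attenuation 2^(−3.368) = 0.09686.
Combined: 1.145 × 0.09686 = 0.1109 mSv/h.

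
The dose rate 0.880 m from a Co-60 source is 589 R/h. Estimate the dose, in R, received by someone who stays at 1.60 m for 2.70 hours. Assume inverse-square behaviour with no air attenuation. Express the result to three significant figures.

Applying the 1/r² law, rate at 1.60 m:
589 × (0.880/1.60)² = 589 × 0.3025 = 178.2 R/h.
Dose = rate × time = 178.2 R/h × 2.700 h = 481.1 R.

481 R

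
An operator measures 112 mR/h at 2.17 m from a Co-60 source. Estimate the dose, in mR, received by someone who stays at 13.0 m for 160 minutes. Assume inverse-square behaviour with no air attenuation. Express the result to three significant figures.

Applying the 1/r² law, rate at 13.0 m:
112 × (2.17/13.0)² = 112 × 0.02786 = 3.120 mR/h.
Dose = rate × time = 3.120 mR/h × 2.667 h = 8.321 mR.

8.32 mR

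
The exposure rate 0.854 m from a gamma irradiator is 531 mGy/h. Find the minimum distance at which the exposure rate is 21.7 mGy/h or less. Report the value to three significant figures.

Since intensity falls as 1/r², d₂ = d₁·√(I₁/I₂).
I₁/I₂ = 531/21.7 = 24.47, so d₂ = 0.854 × √24.47 = 4.224 m.

4.22 m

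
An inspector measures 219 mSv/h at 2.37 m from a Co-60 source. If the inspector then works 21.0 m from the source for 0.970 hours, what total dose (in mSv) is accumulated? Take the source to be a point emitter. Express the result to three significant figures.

2.71 mSv

Using I₁d₁² = I₂d₂², rate at 21.0 m:
(2.37/21.0)² = 0.01274, so 219 × 0.01274 = 2.790 mSv/h.
Dose = rate × time = 2.790 mSv/h × 0.9700 h = 2.706 mSv.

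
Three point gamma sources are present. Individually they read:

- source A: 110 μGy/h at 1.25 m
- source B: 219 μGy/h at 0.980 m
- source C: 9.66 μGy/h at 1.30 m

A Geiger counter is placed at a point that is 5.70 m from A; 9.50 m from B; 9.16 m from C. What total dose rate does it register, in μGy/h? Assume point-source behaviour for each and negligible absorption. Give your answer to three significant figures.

7.82 μGy/h

By superposition, sum each source's inverse-square contribution:
A: 110 × (1.25/5.70)² = 5.290 μGy/h
B: 219 × (0.980/9.50)² = 2.330 μGy/h
C: 9.66 × (1.30/9.16)² = 0.1946 μGy/h
Total = 5.290 + 2.330 + 0.1946 = 7.815 μGy/h.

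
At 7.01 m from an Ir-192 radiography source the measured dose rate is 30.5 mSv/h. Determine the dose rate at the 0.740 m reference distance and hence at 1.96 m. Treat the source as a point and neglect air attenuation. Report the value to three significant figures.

Intensity scales as (d₁/d₂)², so
At 0.740 m: 30.5 × (7.01/0.740)² = 30.5 × 89.74 = 2737 mSv/h
At 1.96 m: (0.740/1.96)² = 0.1425, so 2737 × 0.1425 = 390.0 mSv/h.

2740 mSv/h; 390 mSv/h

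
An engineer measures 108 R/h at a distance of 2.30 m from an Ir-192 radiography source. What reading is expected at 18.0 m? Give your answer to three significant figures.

Applying the 1/r² law, the rate at 18.0 m is
108 × (2.30/18.0)² = 108 × 0.01633 = 1.764 R/h.

1.76 R/h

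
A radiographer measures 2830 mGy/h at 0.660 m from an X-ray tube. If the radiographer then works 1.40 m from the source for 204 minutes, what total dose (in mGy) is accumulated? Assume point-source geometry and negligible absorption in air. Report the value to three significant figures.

By the inverse-square law, rate at 1.40 m:
2830 × (0.660/1.40)² = 2830 × 0.2222 = 628.8 mGy/h.
Dose = rate × time = 628.8 mGy/h × 3.400 h = 2138 mGy.

2140 mGy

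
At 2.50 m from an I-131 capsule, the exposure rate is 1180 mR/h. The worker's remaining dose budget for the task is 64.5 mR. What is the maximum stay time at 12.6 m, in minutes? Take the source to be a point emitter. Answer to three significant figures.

Intensity scales as (d₁/d₂)², so rate at 12.6 m:
1180 × (2.50/12.6)² = 1180 × 0.03937 = 46.46 mR/h.
Stay time = 64.5 mR ÷ 46.46 mR/h = 1.388 h = 83.28 min.

83.3 min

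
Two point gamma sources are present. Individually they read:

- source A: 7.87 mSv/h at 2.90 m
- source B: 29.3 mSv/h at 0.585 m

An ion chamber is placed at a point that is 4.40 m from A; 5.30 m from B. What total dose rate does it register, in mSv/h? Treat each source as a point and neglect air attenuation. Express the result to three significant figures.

Each source contributes Iᵢ·(dᵢ/rᵢ)²; contributions add.
A: 7.87 × (2.90/4.40)² = 3.419 mSv/h
B: 29.3 × (0.585/5.30)² = 0.3570 mSv/h
Total = 3.419 + 0.3570 = 3.776 mSv/h.

3.78 mSv/h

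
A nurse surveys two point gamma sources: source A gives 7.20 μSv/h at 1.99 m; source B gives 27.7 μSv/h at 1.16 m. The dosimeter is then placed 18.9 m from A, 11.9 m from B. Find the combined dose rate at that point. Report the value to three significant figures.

0.343 μSv/h

Each source contributes Iᵢ·(dᵢ/rᵢ)²; contributions add.
A: 7.20 × (1.99/18.9)² = 0.07982 μSv/h
B: 27.7 × (1.16/11.9)² = 0.2632 μSv/h
Total = 0.07982 + 0.2632 = 0.3430 μSv/h.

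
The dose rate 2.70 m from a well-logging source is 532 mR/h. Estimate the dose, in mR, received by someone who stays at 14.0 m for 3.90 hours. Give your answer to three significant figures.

77.2 mR

Applying the 1/r² law, rate at 14.0 m:
(2.70/14.0)² = 0.03719, so 532 × 0.03719 = 19.79 mR/h.
Dose = rate × time = 19.79 mR/h × 3.900 h = 77.18 mR.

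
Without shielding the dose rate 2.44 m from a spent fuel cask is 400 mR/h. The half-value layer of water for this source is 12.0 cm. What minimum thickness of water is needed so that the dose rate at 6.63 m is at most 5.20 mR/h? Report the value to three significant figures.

40.6 cm

At 6.63 m, distance alone gives (2.44/6.63)² = 0.1354, so 400 × 0.1354 = 54.16 mR/h.
Further attenuation needed: 54.16/5.20 = 10.42.
n = log₂(10.42) = 3.381 half-value layers.
Thickness = 3.381 × 12.0 cm = 40.57 cm.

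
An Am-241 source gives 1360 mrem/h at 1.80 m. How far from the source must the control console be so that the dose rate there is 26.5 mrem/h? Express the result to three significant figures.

Since intensity falls as 1/r², d₂ = d₁·√(I₁/I₂).
I₁/I₂ = 1360/26.5 = 51.32, so d₂ = 1.80 × √51.32 = 12.89 m.

12.9 m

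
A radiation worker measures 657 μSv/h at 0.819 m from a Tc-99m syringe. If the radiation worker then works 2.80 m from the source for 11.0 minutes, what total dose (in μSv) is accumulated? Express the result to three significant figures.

10.3 μSv

Using I₁d₁² = I₂d₂², rate at 2.80 m:
657 × (0.819/2.80)² = 657 × 0.08556 = 56.21 μSv/h.
Dose = rate × time = 56.21 μSv/h × 0.1833 h = 10.30 μSv.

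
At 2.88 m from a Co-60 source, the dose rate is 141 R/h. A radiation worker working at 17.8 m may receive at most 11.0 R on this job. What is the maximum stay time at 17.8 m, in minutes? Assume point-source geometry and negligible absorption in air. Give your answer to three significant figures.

Applying the 1/r² law, rate at 17.8 m:
(2.88/17.8)² = 0.02618, so 141 × 0.02618 = 3.691 R/h.
Stay time = 11.0 R ÷ 3.691 R/h = 2.980 h = 178.8 min.

179 min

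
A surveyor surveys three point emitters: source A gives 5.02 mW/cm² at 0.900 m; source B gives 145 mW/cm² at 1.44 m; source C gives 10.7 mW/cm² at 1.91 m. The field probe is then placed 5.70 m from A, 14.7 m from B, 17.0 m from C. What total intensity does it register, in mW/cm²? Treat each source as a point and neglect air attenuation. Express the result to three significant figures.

Each source contributes Iᵢ·(dᵢ/rᵢ)²; contributions add.
A: 5.02 × (0.900/5.70)² = 0.1252 mW/cm²
B: 145 × (1.44/14.7)² = 1.391 mW/cm²
C: 10.7 × (1.91/17.0)² = 0.1351 mW/cm²
Total = 0.1252 + 1.391 + 0.1351 = 1.651 mW/cm².

1.65 mW/cm²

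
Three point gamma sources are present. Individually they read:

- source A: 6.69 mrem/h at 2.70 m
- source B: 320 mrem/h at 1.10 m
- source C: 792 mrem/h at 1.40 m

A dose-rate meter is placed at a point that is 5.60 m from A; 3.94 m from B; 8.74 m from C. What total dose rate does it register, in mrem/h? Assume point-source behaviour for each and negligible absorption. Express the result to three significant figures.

46.8 mrem/h

By superposition, sum each source's inverse-square contribution:
A: 6.69 × (2.70/5.60)² = 1.555 mrem/h
B: 320 × (1.10/3.94)² = 24.94 mrem/h
C: 792 × (1.40/8.74)² = 20.32 mrem/h
Total = 1.555 + 24.94 + 20.32 = 46.82 mrem/h.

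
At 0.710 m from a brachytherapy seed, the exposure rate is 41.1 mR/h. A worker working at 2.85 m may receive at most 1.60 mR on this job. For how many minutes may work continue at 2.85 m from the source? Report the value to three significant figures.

Using I₁d₁² = I₂d₂², rate at 2.85 m:
(0.710/2.85)² = 0.06206, so 41.1 × 0.06206 = 2.551 mR/h.
Stay time = 1.60 mR ÷ 2.551 mR/h = 0.6272 h = 37.63 min.

37.6 min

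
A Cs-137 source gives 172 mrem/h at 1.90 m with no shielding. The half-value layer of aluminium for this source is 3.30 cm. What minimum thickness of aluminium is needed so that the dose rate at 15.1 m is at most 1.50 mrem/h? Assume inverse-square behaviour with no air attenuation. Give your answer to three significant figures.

2.84 cm

At 15.1 m, distance alone gives (1.90/15.1)² = 0.01583, so 172 × 0.01583 = 2.723 mrem/h.
Further attenuation needed: 2.723/1.50 = 1.815.
n = log₂(1.815) = 0.8600 half-value layers.
Thickness = 0.8600 × 3.30 cm = 2.838 cm.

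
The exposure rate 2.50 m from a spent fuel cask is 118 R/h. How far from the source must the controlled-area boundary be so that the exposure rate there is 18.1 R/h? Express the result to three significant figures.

6.38 m

Applying the 1/r² law, d₂ = d₁·√(I₁/I₂).
I₁/I₂ = 118/18.1 = 6.519, so d₂ = 2.50 × √6.519 = 6.383 m.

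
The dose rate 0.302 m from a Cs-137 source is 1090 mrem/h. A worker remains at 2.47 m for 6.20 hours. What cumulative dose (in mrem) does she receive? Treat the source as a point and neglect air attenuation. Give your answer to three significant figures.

By the inverse-square law, rate at 2.47 m:
1090 × (0.302/2.47)² = 1090 × 0.01495 = 16.30 mrem/h.
Dose = rate × time = 16.30 mrem/h × 6.200 h = 101.1 mrem.

101 mrem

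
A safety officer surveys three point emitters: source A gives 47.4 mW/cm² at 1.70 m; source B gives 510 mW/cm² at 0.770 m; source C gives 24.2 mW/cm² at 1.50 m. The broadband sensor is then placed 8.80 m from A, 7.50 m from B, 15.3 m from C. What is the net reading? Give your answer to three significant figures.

7.38 mW/cm²

By superposition, sum each source's inverse-square contribution:
A: 47.4 × (1.70/8.80)² = 1.769 mW/cm²
B: 510 × (0.770/7.50)² = 5.376 mW/cm²
C: 24.2 × (1.50/15.3)² = 0.2326 mW/cm²
Total = 1.769 + 5.376 + 0.2326 = 7.378 mW/cm².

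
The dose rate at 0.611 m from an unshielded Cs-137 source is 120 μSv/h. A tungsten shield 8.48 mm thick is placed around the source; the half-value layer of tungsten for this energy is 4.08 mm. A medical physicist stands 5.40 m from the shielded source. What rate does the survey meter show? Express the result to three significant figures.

0.364 μSv/h

Distance alone: (0.611/5.40)² = 0.01280, so 120 × 0.01280 = 1.536 μSv/h.
Shield: 8.48/4.08 = 2.078 half-value layers → attenuation 2^(−2.078) = 0.2368.
Combined: 1.536 × 0.2368 = 0.3637 μSv/h.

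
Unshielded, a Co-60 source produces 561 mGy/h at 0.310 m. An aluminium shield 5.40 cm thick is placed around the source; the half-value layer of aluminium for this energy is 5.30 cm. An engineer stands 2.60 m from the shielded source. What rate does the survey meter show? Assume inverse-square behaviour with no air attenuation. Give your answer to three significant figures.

Distance alone: (0.310/2.60)² = 0.01422, so 561 × 0.01422 = 7.977 mGy/h.
Shield: 5.40/5.30 = 1.019 half-value layers → attenuation 2^(−1.019) = 0.4935.
Combined: 7.977 × 0.4935 = 3.937 mGy/h.

3.94 mGy/h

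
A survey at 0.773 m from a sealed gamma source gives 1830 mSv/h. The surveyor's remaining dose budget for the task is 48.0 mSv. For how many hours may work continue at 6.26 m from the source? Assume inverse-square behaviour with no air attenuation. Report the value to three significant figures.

1.72 h

Intensity scales as (d₁/d₂)², so rate at 6.26 m:
1830 × (0.773/6.26)² = 1830 × 0.01525 = 27.91 mSv/h.
Stay time = 48.0 mSv ÷ 27.91 mSv/h = 1.720 h.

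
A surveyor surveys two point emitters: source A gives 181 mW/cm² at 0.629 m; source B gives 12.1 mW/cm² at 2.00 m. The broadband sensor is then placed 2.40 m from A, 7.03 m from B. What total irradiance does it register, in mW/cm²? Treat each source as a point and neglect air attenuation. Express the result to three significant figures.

Each source contributes Iᵢ·(dᵢ/rᵢ)²; contributions add.
A: 181 × (0.629/2.40)² = 12.43 mW/cm²
B: 12.1 × (2.00/7.03)² = 0.9793 mW/cm²
Total = 12.43 + 0.9793 = 13.41 mW/cm².

13.4 mW/cm²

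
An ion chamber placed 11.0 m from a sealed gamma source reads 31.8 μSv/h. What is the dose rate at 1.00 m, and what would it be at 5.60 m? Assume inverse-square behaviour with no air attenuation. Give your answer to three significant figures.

3850 μSv/h; 123 μSv/h

Intensity scales as (d₁/d₂)², so
At 1.00 m: 31.8 × (11.0/1.00)² = 31.8 × 121.0 = 3848 μSv/h
At 5.60 m: 3848 × (1.00/5.60)² = 3848 × 0.03189 = 122.7 μSv/h.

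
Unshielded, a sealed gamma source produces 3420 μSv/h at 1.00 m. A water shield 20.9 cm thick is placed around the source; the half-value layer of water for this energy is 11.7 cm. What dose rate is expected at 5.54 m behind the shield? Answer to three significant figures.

Distance alone: (1.00/5.54)² = 0.03258, so 3420 × 0.03258 = 111.4 μSv/h.
Shield: 20.9/11.7 = 1.786 half-value layers → attenuation 2^(−1.786) = 0.2900.
Combined: 111.4 × 0.2900 = 32.31 μSv/h.

32.3 μSv/h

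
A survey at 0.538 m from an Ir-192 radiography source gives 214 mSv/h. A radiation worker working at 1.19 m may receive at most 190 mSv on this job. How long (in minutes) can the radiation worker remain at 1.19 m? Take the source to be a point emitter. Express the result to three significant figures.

Since intensity falls as 1/r², rate at 1.19 m:
214 × (0.538/1.19)² = 214 × 0.2044 = 43.74 mSv/h.
Stay time = 190 mSv ÷ 43.74 mSv/h = 4.344 h = 260.6 min.

261 min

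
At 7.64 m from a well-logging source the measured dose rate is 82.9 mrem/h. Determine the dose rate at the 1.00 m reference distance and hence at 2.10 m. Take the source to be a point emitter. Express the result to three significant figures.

Applying the 1/r² law,
At 1.00 m: 82.9 × (7.64/1.00)² = 82.9 × 58.37 = 4839 mrem/h
At 2.10 m: (1.00/2.10)² = 0.2268, so 4839 × 0.2268 = 1097 mrem/h.

4840 mrem/h; 1100 mrem/h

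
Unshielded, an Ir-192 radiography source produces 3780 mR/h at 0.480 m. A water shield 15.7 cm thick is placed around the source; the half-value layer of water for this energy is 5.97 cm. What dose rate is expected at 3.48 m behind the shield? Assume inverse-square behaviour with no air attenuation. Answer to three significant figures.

Distance alone: 3780 × (0.480/3.48)² = 3780 × 0.01902 = 71.90 mR/h.
Shield: 15.7/5.97 = 2.630 half-value layers → attenuation 2^(−2.630) = 0.1615.
Combined: 71.90 × 0.1615 = 11.61 mR/h.

11.6 mR/h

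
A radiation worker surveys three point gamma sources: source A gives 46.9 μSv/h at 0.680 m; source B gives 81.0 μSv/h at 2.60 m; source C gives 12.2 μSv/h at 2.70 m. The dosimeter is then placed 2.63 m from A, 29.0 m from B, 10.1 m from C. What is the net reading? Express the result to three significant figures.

4.66 μSv/h

By superposition, sum each source's inverse-square contribution:
A: 46.9 × (0.680/2.63)² = 3.135 μSv/h
B: 81.0 × (2.60/29.0)² = 0.6511 μSv/h
C: 12.2 × (2.70/10.1)² = 0.8719 μSv/h
Total = 3.135 + 0.6511 + 0.8719 = 4.658 μSv/h.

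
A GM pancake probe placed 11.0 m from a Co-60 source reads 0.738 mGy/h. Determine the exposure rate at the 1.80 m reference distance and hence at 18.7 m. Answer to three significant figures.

Intensity scales as (d₁/d₂)², so
At 1.80 m: 0.738 × (11.0/1.80)² = 0.738 × 37.35 = 27.56 mGy/h
At 18.7 m: 27.56 × (1.80/18.7)² = 27.56 × 0.009265 = 0.2553 mGy/h.

27.6 mGy/h; 0.255 mGy/h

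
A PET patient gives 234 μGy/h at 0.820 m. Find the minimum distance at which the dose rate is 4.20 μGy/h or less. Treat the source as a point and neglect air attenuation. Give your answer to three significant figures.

Using I₁d₁² = I₂d₂², d₂ = d₁·√(I₁/I₂).
I₁/I₂ = 234/4.20 = 55.71, so d₂ = 0.820 × √55.71 = 6.120 m.

6.12 m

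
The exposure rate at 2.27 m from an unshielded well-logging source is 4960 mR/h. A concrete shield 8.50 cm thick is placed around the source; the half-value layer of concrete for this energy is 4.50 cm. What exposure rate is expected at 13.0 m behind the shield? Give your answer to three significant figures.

Distance alone: 4960 × (2.27/13.0)² = 4960 × 0.03049 = 151.2 mR/h.
Shield: 8.50/4.50 = 1.889 half-value layers → attenuation 2^(−1.889) = 0.2700.
Combined: 151.2 × 0.2700 = 40.82 mR/h.

40.8 mR/h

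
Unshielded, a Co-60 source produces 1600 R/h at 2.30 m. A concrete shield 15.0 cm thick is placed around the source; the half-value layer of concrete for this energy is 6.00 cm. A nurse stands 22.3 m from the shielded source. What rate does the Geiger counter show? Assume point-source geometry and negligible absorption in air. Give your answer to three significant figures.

Distance alone: 1600 × (2.30/22.3)² = 1600 × 0.01064 = 17.02 R/h.
Shield: 15.0/6.00 = 2.500 half-value layers → attenuation 2^(−2.500) = 0.1768.
Combined: 17.02 × 0.1768 = 3.009 R/h.

3.01 R/h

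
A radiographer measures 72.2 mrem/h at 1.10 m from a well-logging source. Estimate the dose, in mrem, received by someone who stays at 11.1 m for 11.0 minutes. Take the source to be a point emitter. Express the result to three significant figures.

By the inverse-square law, rate at 11.1 m:
(1.10/11.1)² = 0.009821, so 72.2 × 0.009821 = 0.7091 mrem/h.
Dose = rate × time = 0.7091 mrem/h × 0.1833 h = 0.1300 mrem.

0.130 mrem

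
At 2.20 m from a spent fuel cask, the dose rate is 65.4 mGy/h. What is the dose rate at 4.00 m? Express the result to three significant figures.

19.8 mGy/h

Using I₁d₁² = I₂d₂², the rate at 4.00 m is
65.4 × (2.20/4.00)² = 65.4 × 0.3025 = 19.78 mGy/h.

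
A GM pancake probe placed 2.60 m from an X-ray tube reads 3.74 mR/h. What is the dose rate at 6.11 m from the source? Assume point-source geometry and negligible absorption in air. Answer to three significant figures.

0.677 mR/h

Using I₁d₁² = I₂d₂², scaling from 2.60 m to 6.11 m:
(2.60/6.11)² = 0.1811, so 3.74 × 0.1811 = 0.6773 mR/h.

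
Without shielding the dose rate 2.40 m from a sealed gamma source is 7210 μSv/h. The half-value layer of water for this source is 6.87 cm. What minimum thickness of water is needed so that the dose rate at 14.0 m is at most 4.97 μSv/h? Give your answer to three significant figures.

37.2 cm

At 14.0 m, distance alone gives 7210 × (2.40/14.0)² = 7210 × 0.02939 = 211.9 μSv/h.
Further attenuation needed: 211.9/4.97 = 42.64.
n = log₂(42.64) = 5.414 half-value layers.
Thickness = 5.414 × 6.87 cm = 37.19 cm.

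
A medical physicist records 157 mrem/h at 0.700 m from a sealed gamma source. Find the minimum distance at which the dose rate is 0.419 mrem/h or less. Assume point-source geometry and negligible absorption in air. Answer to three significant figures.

Since intensity falls as 1/r², d₂ = d₁·√(I₁/I₂).
I₁/I₂ = 157/0.419 = 374.7, so d₂ = 0.700 × √374.7 = 13.55 m.

13.6 m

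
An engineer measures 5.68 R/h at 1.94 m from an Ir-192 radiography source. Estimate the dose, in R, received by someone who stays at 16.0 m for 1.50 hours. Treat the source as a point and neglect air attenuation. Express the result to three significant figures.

0.125 R

By the inverse-square law, rate at 16.0 m:
(1.94/16.0)² = 0.01470, so 5.68 × 0.01470 = 0.08350 R/h.
Dose = rate × time = 0.08350 R/h × 1.500 h = 0.1253 R.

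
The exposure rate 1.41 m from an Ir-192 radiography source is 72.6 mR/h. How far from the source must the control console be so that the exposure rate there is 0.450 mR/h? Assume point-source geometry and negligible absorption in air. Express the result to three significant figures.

17.9 m

Using I₁d₁² = I₂d₂², d₂ = d₁·√(I₁/I₂).
I₁/I₂ = 72.6/0.450 = 161.3, so d₂ = 1.41 × √161.3 = 17.91 m.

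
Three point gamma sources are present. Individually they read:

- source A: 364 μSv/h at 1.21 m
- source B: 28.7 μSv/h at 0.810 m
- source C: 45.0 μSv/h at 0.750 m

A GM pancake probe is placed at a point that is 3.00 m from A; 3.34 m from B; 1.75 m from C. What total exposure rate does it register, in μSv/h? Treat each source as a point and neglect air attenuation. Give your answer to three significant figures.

69.2 μSv/h

By superposition, sum each source's inverse-square contribution:
A: 364 × (1.21/3.00)² = 59.21 μSv/h
B: 28.7 × (0.810/3.34)² = 1.688 μSv/h
C: 45.0 × (0.750/1.75)² = 8.265 μSv/h
Total = 59.21 + 1.688 + 8.265 = 69.16 μSv/h.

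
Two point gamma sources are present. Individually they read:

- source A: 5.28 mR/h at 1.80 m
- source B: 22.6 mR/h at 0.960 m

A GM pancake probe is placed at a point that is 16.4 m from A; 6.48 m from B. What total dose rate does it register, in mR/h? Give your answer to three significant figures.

Each source contributes Iᵢ·(dᵢ/rᵢ)²; contributions add.
A: 5.28 × (1.80/16.4)² = 0.06360 mR/h
B: 22.6 × (0.960/6.48)² = 0.4960 mR/h
Total = 0.06360 + 0.4960 = 0.5596 mR/h.

0.560 mR/h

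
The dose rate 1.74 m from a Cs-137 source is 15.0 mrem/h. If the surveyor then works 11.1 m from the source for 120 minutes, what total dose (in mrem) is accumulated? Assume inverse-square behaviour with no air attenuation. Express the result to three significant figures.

0.737 mrem

Using I₁d₁² = I₂d₂², rate at 11.1 m:
15.0 × (1.74/11.1)² = 15.0 × 0.02457 = 0.3686 mrem/h.
Dose = rate × time = 0.3686 mrem/h × 2.000 h = 0.7372 mrem.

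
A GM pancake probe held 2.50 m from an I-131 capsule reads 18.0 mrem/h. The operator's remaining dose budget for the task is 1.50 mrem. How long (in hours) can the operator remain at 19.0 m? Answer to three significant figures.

4.81 h

Since intensity falls as 1/r², rate at 19.0 m:
(2.50/19.0)² = 0.01731, so 18.0 × 0.01731 = 0.3116 mrem/h.
Stay time = 1.50 mrem ÷ 0.3116 mrem/h = 4.814 h.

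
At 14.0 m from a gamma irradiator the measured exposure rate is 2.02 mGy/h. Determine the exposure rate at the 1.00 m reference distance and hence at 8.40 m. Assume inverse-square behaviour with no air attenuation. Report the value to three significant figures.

396 mGy/h; 5.61 mGy/h

Applying the 1/r² law,
At 1.00 m: 2.02 × (14.0/1.00)² = 2.02 × 196.0 = 395.9 mGy/h
At 8.40 m: 395.9 × (1.00/8.40)² = 395.9 × 0.01417 = 5.610 mGy/h.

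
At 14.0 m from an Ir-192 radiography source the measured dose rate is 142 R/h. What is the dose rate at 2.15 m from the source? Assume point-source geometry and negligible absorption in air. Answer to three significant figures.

Intensity scales as (d₁/d₂)², so scaling from 14.0 m to 2.15 m:
(14.0/2.15)² = 42.40, so 142 × 42.40 = 6021 R/h.

6020 R/h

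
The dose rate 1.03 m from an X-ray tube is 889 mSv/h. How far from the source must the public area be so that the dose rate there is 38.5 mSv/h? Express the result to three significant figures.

Since intensity falls as 1/r², d₂ = d₁·√(I₁/I₂).
I₁/I₂ = 889/38.5 = 23.09, so d₂ = 1.03 × √23.09 = 4.949 m.

4.95 m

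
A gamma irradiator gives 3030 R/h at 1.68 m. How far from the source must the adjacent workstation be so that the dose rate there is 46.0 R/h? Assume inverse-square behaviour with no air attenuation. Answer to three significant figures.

Applying the 1/r² law, d₂ = d₁·√(I₁/I₂).
I₁/I₂ = 3030/46.0 = 65.87, so d₂ = 1.68 × √65.87 = 13.63 m.

13.6 m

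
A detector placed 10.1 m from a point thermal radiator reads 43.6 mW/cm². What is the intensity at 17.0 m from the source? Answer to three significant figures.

15.4 mW/cm²

By the inverse-square law, scaling from 10.1 m to 17.0 m:
(10.1/17.0)² = 0.3530, so 43.6 × 0.3530 = 15.39 mW/cm².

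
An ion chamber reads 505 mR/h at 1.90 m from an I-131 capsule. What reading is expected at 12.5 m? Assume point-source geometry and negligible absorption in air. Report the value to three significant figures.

11.7 mR/h

Intensity scales as (d₁/d₂)², so the rate at 12.5 m is
505 × (1.90/12.5)² = 505 × 0.02310 = 11.67 mR/h.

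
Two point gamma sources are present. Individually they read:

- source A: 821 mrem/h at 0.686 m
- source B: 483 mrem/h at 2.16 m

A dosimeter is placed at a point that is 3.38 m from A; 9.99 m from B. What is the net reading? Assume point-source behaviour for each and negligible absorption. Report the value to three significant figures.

Each source contributes Iᵢ·(dᵢ/rᵢ)²; contributions add.
A: 821 × (0.686/3.38)² = 33.82 mrem/h
B: 483 × (2.16/9.99)² = 22.58 mrem/h
Total = 33.82 + 22.58 = 56.40 mrem/h.

56.4 mrem/h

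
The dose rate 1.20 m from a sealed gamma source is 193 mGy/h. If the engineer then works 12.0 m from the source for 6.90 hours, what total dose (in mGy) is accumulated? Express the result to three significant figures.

Intensity scales as (d₁/d₂)², so rate at 12.0 m:
(1.20/12.0)² = 0.01000, so 193 × 0.01000 = 1.930 mGy/h.
Dose = rate × time = 1.930 mGy/h × 6.900 h = 13.32 mGy.

13.3 mGy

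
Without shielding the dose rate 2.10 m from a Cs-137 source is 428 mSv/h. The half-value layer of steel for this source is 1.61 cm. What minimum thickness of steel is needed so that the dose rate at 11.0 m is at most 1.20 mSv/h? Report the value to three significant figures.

At 11.0 m, distance alone gives (2.10/11.0)² = 0.03645, so 428 × 0.03645 = 15.60 mSv/h.
Further attenuation needed: 15.60/1.20 = 13.00.
n = log₂(13.00) = 3.700 half-value layers.
Thickness = 3.700 × 1.61 cm = 5.957 cm.

5.96 cm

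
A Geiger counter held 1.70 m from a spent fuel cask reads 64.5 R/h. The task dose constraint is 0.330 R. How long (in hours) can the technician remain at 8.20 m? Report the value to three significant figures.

Intensity scales as (d₁/d₂)², so rate at 8.20 m:
(1.70/8.20)² = 0.04298, so 64.5 × 0.04298 = 2.772 R/h.
Stay time = 0.330 R ÷ 2.772 R/h = 0.1190 h.

0.119 h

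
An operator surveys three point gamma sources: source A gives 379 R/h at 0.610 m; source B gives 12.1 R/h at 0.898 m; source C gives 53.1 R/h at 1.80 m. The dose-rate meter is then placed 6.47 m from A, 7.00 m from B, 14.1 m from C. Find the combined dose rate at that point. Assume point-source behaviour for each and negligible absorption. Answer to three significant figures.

By superposition, sum each source's inverse-square contribution:
A: 379 × (0.610/6.47)² = 3.369 R/h
B: 12.1 × (0.898/7.00)² = 0.1991 R/h
C: 53.1 × (1.80/14.1)² = 0.8654 R/h
Total = 3.369 + 0.1991 + 0.8654 = 4.434 R/h.

4.43 R/h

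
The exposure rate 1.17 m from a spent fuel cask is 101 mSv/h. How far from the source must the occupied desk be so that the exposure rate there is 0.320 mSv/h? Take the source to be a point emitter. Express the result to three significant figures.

Applying the 1/r² law, d₂ = d₁·√(I₁/I₂).
I₁/I₂ = 101/0.320 = 315.6, so d₂ = 1.17 × √315.6 = 20.79 m.

20.8 m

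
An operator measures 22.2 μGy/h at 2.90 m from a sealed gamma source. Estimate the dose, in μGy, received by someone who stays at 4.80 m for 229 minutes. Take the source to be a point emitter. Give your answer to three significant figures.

Applying the 1/r² law, rate at 4.80 m:
(2.90/4.80)² = 0.3650, so 22.2 × 0.3650 = 8.103 μGy/h.
Dose = rate × time = 8.103 μGy/h × 3.817 h = 30.93 μGy.

30.9 μGy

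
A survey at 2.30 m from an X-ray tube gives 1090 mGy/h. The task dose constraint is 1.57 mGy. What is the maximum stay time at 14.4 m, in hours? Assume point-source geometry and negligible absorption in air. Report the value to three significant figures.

Applying the 1/r² law, rate at 14.4 m:
(2.30/14.4)² = 0.02551, so 1090 × 0.02551 = 27.81 mGy/h.
Stay time = 1.57 mGy ÷ 27.81 mGy/h = 0.05645 h.

0.0565 h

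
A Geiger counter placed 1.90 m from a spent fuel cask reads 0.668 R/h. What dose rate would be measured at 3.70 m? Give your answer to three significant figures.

Applying the 1/r² law, scaling from 1.90 m to 3.70 m:
(1.90/3.70)² = 0.2637, so 0.668 × 0.2637 = 0.1762 R/h.

0.176 R/h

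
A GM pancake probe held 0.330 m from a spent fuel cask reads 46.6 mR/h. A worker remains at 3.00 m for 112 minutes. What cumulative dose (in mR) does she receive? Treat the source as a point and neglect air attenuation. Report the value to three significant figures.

1.05 mR

Applying the 1/r² law, rate at 3.00 m:
(0.330/3.00)² = 0.01210, so 46.6 × 0.01210 = 0.5639 mR/h.
Dose = rate × time = 0.5639 mR/h × 1.867 h = 1.053 mR.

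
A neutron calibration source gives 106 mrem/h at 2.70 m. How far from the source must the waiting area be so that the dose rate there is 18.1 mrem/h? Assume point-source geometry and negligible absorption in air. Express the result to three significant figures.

6.53 m

Intensity scales as (d₁/d₂)², so d₂ = d₁·√(I₁/I₂).
I₁/I₂ = 106/18.1 = 5.856, so d₂ = 2.70 × √5.856 = 6.534 m.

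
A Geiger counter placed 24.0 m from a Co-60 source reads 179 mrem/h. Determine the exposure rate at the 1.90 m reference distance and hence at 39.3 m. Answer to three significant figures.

Using I₁d₁² = I₂d₂²,
At 1.90 m: (24.0/1.90)² = 159.6, so 179 × 159.6 = 28570 mrem/h
At 39.3 m: 28570 × (1.90/39.3)² = 28570 × 0.002337 = 66.77 mrem/h.

28600 mrem/h; 66.8 mrem/h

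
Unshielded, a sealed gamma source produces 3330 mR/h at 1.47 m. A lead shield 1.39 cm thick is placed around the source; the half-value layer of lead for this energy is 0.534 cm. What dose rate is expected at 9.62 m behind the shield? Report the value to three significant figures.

Distance alone: 3330 × (1.47/9.62)² = 3330 × 0.02335 = 77.76 mR/h.
Shield: 1.39/0.534 = 2.603 half-value layers → attenuation 2^(−2.603) = 0.1646.
Combined: 77.76 × 0.1646 = 12.80 mR/h.

12.8 mR/h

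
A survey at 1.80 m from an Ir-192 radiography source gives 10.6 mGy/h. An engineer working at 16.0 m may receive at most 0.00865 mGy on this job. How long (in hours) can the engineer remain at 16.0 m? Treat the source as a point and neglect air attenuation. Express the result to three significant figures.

By the inverse-square law, rate at 16.0 m:
(1.80/16.0)² = 0.01266, so 10.6 × 0.01266 = 0.1342 mGy/h.
Stay time = 0.00865 mGy ÷ 0.1342 mGy/h = 0.06446 h.

0.0645 h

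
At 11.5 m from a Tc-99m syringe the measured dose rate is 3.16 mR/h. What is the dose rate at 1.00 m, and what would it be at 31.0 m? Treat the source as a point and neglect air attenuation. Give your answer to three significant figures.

418 mR/h; 0.435 mR/h

Applying the 1/r² law,
At 1.00 m: 3.16 × (11.5/1.00)² = 3.16 × 132.2 = 417.8 mR/h
At 31.0 m: 417.8 × (1.00/31.0)² = 417.8 × 0.001041 = 0.4349 mR/h.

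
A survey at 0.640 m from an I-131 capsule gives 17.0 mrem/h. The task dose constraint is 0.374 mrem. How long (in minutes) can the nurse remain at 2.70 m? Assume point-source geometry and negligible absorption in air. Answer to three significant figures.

23.5 min

Using I₁d₁² = I₂d₂², rate at 2.70 m:
17.0 × (0.640/2.70)² = 17.0 × 0.05619 = 0.9552 mrem/h.
Stay time = 0.374 mrem ÷ 0.9552 mrem/h = 0.3915 h = 23.49 min.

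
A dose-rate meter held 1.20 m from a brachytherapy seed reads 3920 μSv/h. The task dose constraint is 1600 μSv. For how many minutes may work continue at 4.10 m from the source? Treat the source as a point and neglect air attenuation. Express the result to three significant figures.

Intensity scales as (d₁/d₂)², so rate at 4.10 m:
(1.20/4.10)² = 0.08566, so 3920 × 0.08566 = 335.8 μSv/h.
Stay time = 1600 μSv ÷ 335.8 μSv/h = 4.765 h = 285.9 min.

286 min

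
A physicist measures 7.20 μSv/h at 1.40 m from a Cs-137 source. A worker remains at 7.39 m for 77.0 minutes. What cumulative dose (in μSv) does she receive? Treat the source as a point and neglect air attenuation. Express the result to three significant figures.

0.332 μSv

By the inverse-square law, rate at 7.39 m:
7.20 × (1.40/7.39)² = 7.20 × 0.03589 = 0.2584 μSv/h.
Dose = rate × time = 0.2584 μSv/h × 1.283 h = 0.3315 μSv.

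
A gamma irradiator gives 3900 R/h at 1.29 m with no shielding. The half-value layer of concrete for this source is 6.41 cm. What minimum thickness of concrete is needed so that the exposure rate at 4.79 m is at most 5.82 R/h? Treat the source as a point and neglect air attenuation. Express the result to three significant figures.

35.9 cm

At 4.79 m, distance alone gives 3900 × (1.29/4.79)² = 3900 × 0.07253 = 282.9 R/h.
Further attenuation needed: 282.9/5.82 = 48.61.
n = log₂(48.61) = 5.603 half-value layers.
Thickness = 5.603 × 6.41 cm = 35.92 cm.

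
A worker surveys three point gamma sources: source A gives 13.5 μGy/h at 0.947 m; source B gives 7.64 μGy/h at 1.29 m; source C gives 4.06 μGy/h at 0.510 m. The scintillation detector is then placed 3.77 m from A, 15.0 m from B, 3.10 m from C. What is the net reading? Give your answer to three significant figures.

By superposition, sum each source's inverse-square contribution:
A: 13.5 × (0.947/3.77)² = 0.8518 μGy/h
B: 7.64 × (1.29/15.0)² = 0.05651 μGy/h
C: 4.06 × (0.510/3.10)² = 0.1099 μGy/h
Total = 0.8518 + 0.05651 + 0.1099 = 1.018 μGy/h.

1.02 μGy/h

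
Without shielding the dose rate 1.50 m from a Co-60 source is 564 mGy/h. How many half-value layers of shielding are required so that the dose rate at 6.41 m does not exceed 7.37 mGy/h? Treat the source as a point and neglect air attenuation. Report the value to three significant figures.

2.07 half-value layers

At 6.41 m, distance alone gives 564 × (1.50/6.41)² = 564 × 0.05476 = 30.88 mGy/h.
Further attenuation needed: 30.88/7.37 = 4.190.
n = log₂(4.190) = 2.067 half-value layers.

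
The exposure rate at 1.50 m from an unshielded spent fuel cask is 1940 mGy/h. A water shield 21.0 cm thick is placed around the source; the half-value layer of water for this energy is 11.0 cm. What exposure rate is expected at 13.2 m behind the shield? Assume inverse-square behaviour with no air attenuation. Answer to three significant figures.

6.67 mGy/h

Distance alone: (1.50/13.2)² = 0.01291, so 1940 × 0.01291 = 25.05 mGy/h.
Shield: 21.0/11.0 = 1.909 half-value layers → attenuation 2^(−1.909) = 0.2663.
Combined: 25.05 × 0.2663 = 6.671 mGy/h.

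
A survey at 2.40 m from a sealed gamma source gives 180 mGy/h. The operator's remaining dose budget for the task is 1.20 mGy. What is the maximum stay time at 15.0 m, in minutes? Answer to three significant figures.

15.6 min

Using I₁d₁² = I₂d₂², rate at 15.0 m:
(2.40/15.0)² = 0.02560, so 180 × 0.02560 = 4.608 mGy/h.
Stay time = 1.20 mGy ÷ 4.608 mGy/h = 0.2604 h = 15.62 min.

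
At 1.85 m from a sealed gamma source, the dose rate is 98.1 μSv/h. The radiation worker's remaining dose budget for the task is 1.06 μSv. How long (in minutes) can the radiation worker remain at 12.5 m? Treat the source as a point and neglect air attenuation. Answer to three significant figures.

Intensity scales as (d₁/d₂)², so rate at 12.5 m:
(1.85/12.5)² = 0.02190, so 98.1 × 0.02190 = 2.148 μSv/h.
Stay time = 1.06 μSv ÷ 2.148 μSv/h = 0.4935 h = 29.61 min.

29.6 min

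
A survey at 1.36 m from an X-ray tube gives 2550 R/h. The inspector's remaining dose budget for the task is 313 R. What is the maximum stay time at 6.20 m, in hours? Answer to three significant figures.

Intensity scales as (d₁/d₂)², so rate at 6.20 m:
(1.36/6.20)² = 0.04812, so 2550 × 0.04812 = 122.7 R/h.
Stay time = 313 R ÷ 122.7 R/h = 2.551 h.

2.55 h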